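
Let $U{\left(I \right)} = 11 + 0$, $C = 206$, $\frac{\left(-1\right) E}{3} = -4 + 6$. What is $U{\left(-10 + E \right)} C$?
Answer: $2266$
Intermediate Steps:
$E = -6$ ($E = - 3 \left(-4 + 6\right) = \left(-3\right) 2 = -6$)
$U{\left(I \right)} = 11$
$U{\left(-10 + E \right)} C = 11 \cdot 206 = 2266$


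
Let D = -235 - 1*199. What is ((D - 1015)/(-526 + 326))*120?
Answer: 4347/5 ≈ 869.40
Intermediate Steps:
D = -434 (D = -235 - 199 = -434)
((D - 1015)/(-526 + 326))*120 = ((-434 - 1015)/(-526 + 326))*120 = -1449/(-200)*120 = -1449*(-1/200)*120 = (1449/200)*120 = 4347/5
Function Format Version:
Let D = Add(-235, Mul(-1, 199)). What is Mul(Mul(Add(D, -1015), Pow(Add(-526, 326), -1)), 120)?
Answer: Rational(4347, 5) ≈ 869.40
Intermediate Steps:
D = -434 (D = Add(-235, -199) = -434)
Mul(Mul(Add(D, -1015), Pow(Add(-526, 326), -1)), 120) = Mul(Mul(Add(-434, -1015), Pow(Add(-526, 326), -1)), 120) = Mul(Mul(-1449, Pow(-200, -1)), 120) = Mul(Mul(-1449, Rational(-1, 200)), 120) = Mul(Rational(1449, 200), 120) = Rational(4347, 5)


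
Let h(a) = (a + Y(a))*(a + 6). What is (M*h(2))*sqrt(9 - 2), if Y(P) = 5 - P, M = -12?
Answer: -480*sqrt(7) ≈ -1270.0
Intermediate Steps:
h(a) = 30 + 5*a (h(a) = (a + (5 - a))*(a + 6) = 5*(6 + a) = 30 + 5*a)
(M*h(2))*sqrt(9 - 2) = (-12*(30 + 5*2))*sqrt(9 - 2) = (-12*(30 + 10))*sqrt(7) = (-12*40)*sqrt(7) = -480*sqrt(7)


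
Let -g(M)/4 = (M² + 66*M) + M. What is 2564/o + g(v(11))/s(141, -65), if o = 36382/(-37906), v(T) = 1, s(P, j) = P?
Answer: -6856912324/2564931 ≈ -2673.3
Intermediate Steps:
o = -18191/18953 (o = 36382*(-1/37906) = -18191/18953 ≈ -0.95979)
g(M) = -268*M - 4*M² (g(M) = -4*((M² + 66*M) + M) = -4*(M² + 67*M) = -268*M - 4*M²)
2564/o + g(v(11))/s(141, -65) = 2564/(-18191/18953) - 4*1*(67 + 1)/141 = 2564*(-18953/18191) - 4*1*68*(1/141) = -48595492/18191 - 272*1/141 = -48595492/18191 - 272/141 = -6856912324/2564931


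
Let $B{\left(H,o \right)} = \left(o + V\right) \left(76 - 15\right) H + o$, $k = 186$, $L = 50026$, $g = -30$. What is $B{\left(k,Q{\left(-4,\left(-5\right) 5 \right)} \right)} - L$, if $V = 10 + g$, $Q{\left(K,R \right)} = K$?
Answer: $-322334$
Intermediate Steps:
$V = -20$ ($V = 10 - 30 = -20$)
$B{\left(H,o \right)} = o + H \left(-1220 + 61 o\right)$ ($B{\left(H,o \right)} = \left(o - 20\right) \left(76 - 15\right) H + o = \left(-20 + o\right) 61 H + o = \left(-1220 + 61 o\right) H + o = H \left(-1220 + 61 o\right) + o = o + H \left(-1220 + 61 o\right)$)
$B{\left(k,Q{\left(-4,\left(-5\right) 5 \right)} \right)} - L = \left(-4 - 226920 + 61 \cdot 186 \left(-4\right)\right) - 50026 = \left(-4 - 226920 - 45384\right) - 50026 = -272308 - 50026 = -322334$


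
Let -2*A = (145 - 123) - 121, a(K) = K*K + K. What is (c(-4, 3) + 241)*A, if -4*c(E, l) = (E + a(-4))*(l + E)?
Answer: 24057/2 ≈ 12029.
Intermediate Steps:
a(K) = K + K² (a(K) = K² + K = K + K²)
c(E, l) = -(12 + E)*(E + l)/4 (c(E, l) = -(E - 4*(1 - 4))*(l + E)/4 = -(E - 4*(-3))*(E + l)/4 = -(E + 12)*(E + l)/4 = -(12 + E)*(E + l)/4)
A = 99/2 (A = -((145 - 123) - 121)/2 = -(22 - 121)/2 = -½*(-99) = 99/2 ≈ 49.500)
(c(-4, 3) + 241)*A = ((-3*(-4) - 3*3 - ¼*(-4)² - ¼*(-4)*3) + 241)*(99/2) = ((12 - 9 - ¼*16 + 3) + 241)*(99/2) = ((12 - 9 - 4 + 3) + 241)*(99/2) = (2 + 241)*(99/2) = 243*(99/2) = 24057/2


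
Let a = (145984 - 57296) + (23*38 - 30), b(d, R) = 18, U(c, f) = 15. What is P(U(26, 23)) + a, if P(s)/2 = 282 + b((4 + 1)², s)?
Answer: 90132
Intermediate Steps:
P(s) = 600 (P(s) = 2*(282 + 18) = 2*300 = 600)
a = 89532 (a = 88688 + (874 - 30) = 88688 + 844 = 89532)
P(U(26, 23)) + a = 600 + 89532 = 90132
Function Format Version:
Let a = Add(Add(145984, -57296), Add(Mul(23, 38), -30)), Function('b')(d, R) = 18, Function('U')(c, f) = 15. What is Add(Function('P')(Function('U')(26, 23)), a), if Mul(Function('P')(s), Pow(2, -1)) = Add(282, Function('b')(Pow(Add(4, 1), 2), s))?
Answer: 90132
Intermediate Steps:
Function('P')(s) = 600 (Function('P')(s) = Mul(2, Add(282, 18)) = Mul(2, 300) = 600)
a = 89532 (a = Add(88688, Add(874, -30)) = Add(88688, 844) = 89532)
Add(Function('P')(Function('U')(26, 23)), a) = Add(600, 89532) = 90132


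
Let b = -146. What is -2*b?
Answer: 292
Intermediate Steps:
-2*b = -2*(-146) = 292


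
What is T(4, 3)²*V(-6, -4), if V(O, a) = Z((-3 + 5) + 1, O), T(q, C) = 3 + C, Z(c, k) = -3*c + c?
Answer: -216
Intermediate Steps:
Z(c, k) = -2*c
V(O, a) = -6 (V(O, a) = -2*((-3 + 5) + 1) = -2*(2 + 1) = -2*3 = -6)
T(4, 3)²*V(-6, -4) = (3 + 3)²*(-6) = 6²*(-6) = 36*(-6) = -216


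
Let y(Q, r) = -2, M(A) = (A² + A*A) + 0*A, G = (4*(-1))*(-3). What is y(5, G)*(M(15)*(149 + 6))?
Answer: -139500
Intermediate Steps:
G = 12 (G = -4*(-3) = 12)
M(A) = 2*A² (M(A) = (A² + A²) + 0 = 2*A² + 0 = 2*A²)
y(5, G)*(M(15)*(149 + 6)) = -2*2*15²*(149 + 6) = -2*2*225*155 = -900*155 = -2*69750 = -139500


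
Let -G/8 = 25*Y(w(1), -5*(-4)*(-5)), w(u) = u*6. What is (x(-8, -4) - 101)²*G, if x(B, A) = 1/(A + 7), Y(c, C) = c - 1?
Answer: -91204000/9 ≈ -1.0134e+7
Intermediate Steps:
w(u) = 6*u
Y(c, C) = -1 + c
x(B, A) = 1/(7 + A)
G = -1000 (G = -200*(-1 + 6*1) = -200*(-1 + 6) = -200*5 = -8*125 = -1000)
(x(-8, -4) - 101)²*G = (1/(7 - 4) - 101)²*(-1000) = (1/3 - 101)²*(-1000) = (⅓ - 101)²*(-1000) = (-302/3)²*(-1000) = (91204/9)*(-1000) = -91204000/9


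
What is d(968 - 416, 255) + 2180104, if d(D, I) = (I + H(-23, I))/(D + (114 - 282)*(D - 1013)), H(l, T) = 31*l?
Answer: 85024055771/39000 ≈ 2.1801e+6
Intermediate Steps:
d(D, I) = (-713 + I)/(170184 - 167*D) (d(D, I) = (I + 31*(-23))/(D + (114 - 282)*(D - 1013)) = (I - 713)/(D - 168*(-1013 + D)) = (-713 + I)/(D + (170184 - 168*D)) = (-713 + I)/(170184 - 167*D))
d(968 - 416, 255) + 2180104 = (713 - 1*255)/(-170184 + 167*(968 - 416)) + 2180104 = (713 - 255)/(-170184 + 167*552) + 2180104 = 458/(-170184 + 92184) + 2180104 = 458/(-78000) + 2180104 = -1/78000*458 + 2180104 = -229/39000 + 2180104 = 85024055771/39000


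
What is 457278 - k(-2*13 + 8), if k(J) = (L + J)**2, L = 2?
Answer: 457022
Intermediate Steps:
k(J) = (2 + J)**2
457278 - k(-2*13 + 8) = 457278 - (2 + (-2*13 + 8))**2 = 457278 - (2 + (-26 + 8))**2 = 457278 - (2 - 18)**2 = 457278 - 1*(-16)**2 = 457278 - 1*256 = 457278 - 256 = 457022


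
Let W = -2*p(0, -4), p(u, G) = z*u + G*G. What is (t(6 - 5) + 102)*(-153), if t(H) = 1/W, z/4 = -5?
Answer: -499239/32 ≈ -15601.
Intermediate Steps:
z = -20 (z = 4*(-5) = -20)
p(u, G) = G**2 - 20*u (p(u, G) = -20*u + G*G = -20*u + G**2 = G**2 - 20*u)
W = -32 (W = -2*((-4)**2 - 20*0) = -2*(16 + 0) = -2*16 = -32)
t(H) = -1/32 (t(H) = 1/(-32) = -1/32)
(t(6 - 5) + 102)*(-153) = (-1/32 + 102)*(-153) = (3263/32)*(-153) = -499239/32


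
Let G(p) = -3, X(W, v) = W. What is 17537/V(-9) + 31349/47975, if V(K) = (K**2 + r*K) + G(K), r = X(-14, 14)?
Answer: 847732771/9786900 ≈ 86.619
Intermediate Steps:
r = -14
V(K) = -3 + K**2 - 14*K (V(K) = (K**2 - 14*K) - 3 = -3 + K**2 - 14*K)
17537/V(-9) + 31349/47975 = 17537/(-3 + (-9)**2 - 14*(-9)) + 31349/47975 = 17537/(-3 + 81 + 126) + 31349*(1/47975) = 17537/204 + 31349/47975 = 847732771/9786900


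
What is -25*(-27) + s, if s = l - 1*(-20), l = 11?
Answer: 706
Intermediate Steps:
s = 31 (s = 11 - 1*(-20) = 11 + 20 = 31)
-25*(-27) + s = -25*(-27) + 31 = 675 + 31 = 706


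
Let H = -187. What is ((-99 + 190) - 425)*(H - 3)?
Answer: 63460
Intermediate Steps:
((-99 + 190) - 425)*(H - 3) = ((-99 + 190) - 425)*(-187 - 3) = (91 - 425)*(-190) = -334*(-190) = 63460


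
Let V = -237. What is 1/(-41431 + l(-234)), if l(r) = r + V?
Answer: -1/41902 ≈ -2.3865e-5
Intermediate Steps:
l(r) = -237 + r (l(r) = r - 237 = -237 + r)
1/(-41431 + l(-234)) = 1/(-41431 + (-237 - 234)) = 1/(-41431 - 471) = 1/(-41902) = -1/41902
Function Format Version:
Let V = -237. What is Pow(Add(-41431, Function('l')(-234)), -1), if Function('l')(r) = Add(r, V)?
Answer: Rational(-1, 41902) ≈ -2.3865e-5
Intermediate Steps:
Function('l')(r) = Add(-237, r) (Function('l')(r) = Add(r, -237) = Add(-237, r))
Pow(Add(-41431, Function('l')(-234)), -1) = Pow(Add(-41431, Add(-237, -234)), -1) = Pow(Add(-41431, -471), -1) = Pow(-41902, -1) = Rational(-1, 41902)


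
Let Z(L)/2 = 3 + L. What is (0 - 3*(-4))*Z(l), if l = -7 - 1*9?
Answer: -312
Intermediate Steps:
l = -16 (l = -7 - 9 = -16)
Z(L) = 6 + 2*L (Z(L) = 2*(3 + L) = 6 + 2*L)
(0 - 3*(-4))*Z(l) = (0 - 3*(-4))*(6 + 2*(-16)) = (0 + 12)*(6 - 32) = 12*(-26) = -312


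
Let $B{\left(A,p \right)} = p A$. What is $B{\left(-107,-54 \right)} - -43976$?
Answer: $49754$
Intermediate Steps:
$B{\left(A,p \right)} = A p$
$B{\left(-107,-54 \right)} - -43976 = \left(-107\right) \left(-54\right) - -43976 = 5778 + 43976 = 49754$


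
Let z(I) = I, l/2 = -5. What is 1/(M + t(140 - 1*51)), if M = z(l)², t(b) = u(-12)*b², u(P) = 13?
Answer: 1/103073 ≈ 9.7019e-6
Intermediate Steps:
l = -10 (l = 2*(-5) = -10)
t(b) = 13*b²
M = 100 (M = (-10)² = 100)
1/(M + t(140 - 1*51)) = 1/(100 + 13*(140 - 1*51)²) = 1/(100 + 13*(140 - 51)²) = 1/(100 + 13*89²) = 1/(100 + 13*7921) = 1/(100 + 102973) = 1/103073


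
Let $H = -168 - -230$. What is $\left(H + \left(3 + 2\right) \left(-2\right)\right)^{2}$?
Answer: $2704$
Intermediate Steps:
$H = 62$ ($H = -168 + 230 = 62$)
$\left(H + \left(3 + 2\right) \left(-2\right)\right)^{2} = \left(62 + \left(3 + 2\right) \left(-2\right)\right)^{2} = \left(62 + 5 \left(-2\right)\right)^{2} = \left(62 - 10\right)^{2} = 52^{2} = 2704$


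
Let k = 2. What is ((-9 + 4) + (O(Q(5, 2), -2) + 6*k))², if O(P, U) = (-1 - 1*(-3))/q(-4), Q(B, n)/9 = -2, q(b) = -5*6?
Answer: 10816/225 ≈ 48.071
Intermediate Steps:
q(b) = -30
Q(B, n) = -18 (Q(B, n) = 9*(-2) = -18)
O(P, U) = -1/15 (O(P, U) = (-1 - 1*(-3))/(-30) = (-1 + 3)*(-1/30) = 2*(-1/30) = -1/15)
((-9 + 4) + (O(Q(5, 2), -2) + 6*k))² = ((-9 + 4) + (-1/15 + 6*2))² = (-5 + (-1/15 + 12))² = (-5 + 179/15)² = (104/15)² = 10816/225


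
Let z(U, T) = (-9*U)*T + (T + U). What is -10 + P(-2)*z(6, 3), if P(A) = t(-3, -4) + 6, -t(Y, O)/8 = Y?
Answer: -4600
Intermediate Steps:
t(Y, O) = -8*Y
P(A) = 30 (P(A) = -8*(-3) + 6 = 24 + 6 = 30)
z(U, T) = T + U - 9*T*U (z(U, T) = -9*T*U + (T + U) = T + U - 9*T*U)
-10 + P(-2)*z(6, 3) = -10 + 30*(3 + 6 - 9*3*6) = -10 + 30*(3 + 6 - 162) = -10 + 30*(-153) = -10 - 4590 = -4600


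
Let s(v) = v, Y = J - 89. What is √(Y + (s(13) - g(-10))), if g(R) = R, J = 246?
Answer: 6*√5 ≈ 13.416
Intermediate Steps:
Y = 157 (Y = 246 - 89 = 157)
√(Y + (s(13) - g(-10))) = √(157 + (13 - 1*(-10))) = √(157 + (13 + 10)) = √(157 + 23) = √180 = 6*√5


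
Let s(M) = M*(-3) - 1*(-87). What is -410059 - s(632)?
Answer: -408250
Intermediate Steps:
s(M) = 87 - 3*M (s(M) = -3*M + 87 = 87 - 3*M)
-410059 - s(632) = -410059 - (87 - 3*632) = -410059 - (87 - 1896) = -410059 - 1*(-1809) = -410059 + 1809 = -408250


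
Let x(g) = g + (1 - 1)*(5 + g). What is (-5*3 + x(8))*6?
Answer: -42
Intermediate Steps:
x(g) = g (x(g) = g + 0*(5 + g) = g + 0 = g)
(-5*3 + x(8))*6 = (-5*3 + 8)*6 = (-15 + 8)*6 = -7*6 = -42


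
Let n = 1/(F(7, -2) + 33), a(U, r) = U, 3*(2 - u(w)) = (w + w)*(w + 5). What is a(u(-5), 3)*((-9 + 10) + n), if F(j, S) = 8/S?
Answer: 60/29 ≈ 2.0690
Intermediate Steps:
u(w) = 2 - 2*w*(5 + w)/3 (u(w) = 2 - (w + w)*(w + 5)/3 = 2 - 2*w*(5 + w)/3)
n = 1/29 (n = 1/(8/(-2) + 33) = 1/(8*(-½) + 33) = 1/(-4 + 33) = 1/29 ≈ 0.034483)
a(u(-5), 3)*((-9 + 10) + n) = (2 - 10/3*(-5) - ⅔*(-5)²)*((-9 + 10) + 1/29) = (2 + 50/3 - ⅔*25)*(1 + 1/29) = (2 + 50/3 - 50/3)*(30/29) = 2*(30/29) = 60/29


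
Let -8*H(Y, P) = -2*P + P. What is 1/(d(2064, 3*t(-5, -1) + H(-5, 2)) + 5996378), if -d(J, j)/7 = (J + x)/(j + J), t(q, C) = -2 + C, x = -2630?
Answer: 8221/49296239386 ≈ 1.6677e-7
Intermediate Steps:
H(Y, P) = P/8 (H(Y, P) = -(-2*P + P)/8 = -(-1)*P/8 = P/8)
d(J, j) = -7*(-2630 + J)/(J + j) (d(J, j) = -7*(J - 2630)/(j + J) = -7*(-2630 + J)/(J + j))
1/(d(2064, 3*t(-5, -1) + H(-5, 2)) + 5996378) = 1/(7*(2630 - 1*2064)/(2064 + (3*(-2 - 1) + (⅛)*2)) + 5996378) = 1/(7*(2630 - 2064)/(2064 + (3*(-3) + ¼)) + 5996378) = 1/(7*566/(2064 + (-9 + ¼)) + 5996378) = 1/(7*566/(2064 - 35/4) + 5996378) = 1/(7*566/(8221/4) + 5996378) = 1/(7*(4/8221)*566 + 5996378) = 1/(15848/8221 + 5996378) = 1/(49296239386/8221) = 8221/49296239386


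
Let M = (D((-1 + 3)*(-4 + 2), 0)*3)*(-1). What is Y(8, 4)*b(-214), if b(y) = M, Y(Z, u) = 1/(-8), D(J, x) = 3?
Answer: 9/8 ≈ 1.1250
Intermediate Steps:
Y(Z, u) = -1/8
M = -9 (M = (3*3)*(-1) = 9*(-1) = -9)
b(y) = -9
Y(8, 4)*b(-214) = -1/8*(-9) = 9/8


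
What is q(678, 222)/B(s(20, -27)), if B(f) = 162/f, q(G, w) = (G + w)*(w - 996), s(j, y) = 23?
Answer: -98900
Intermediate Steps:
q(G, w) = (-996 + w)*(G + w) (q(G, w) = (G + w)*(-996 + w) = (-996 + w)*(G + w))
q(678, 222)/B(s(20, -27)) = (222² - 996*678 - 996*222 + 678*222)/((162/23)) = (49284 - 675288 - 221112 + 150516)/((162*(1/23))) = -696600/162/23 = -696600*23/162 = -98900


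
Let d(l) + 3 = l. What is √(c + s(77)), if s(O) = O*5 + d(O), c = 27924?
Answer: √28383 ≈ 168.47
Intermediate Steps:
d(l) = -3 + l
s(O) = -3 + 6*O (s(O) = O*5 + (-3 + O) = 5*O + (-3 + O) = -3 + 6*O)
√(c + s(77)) = √(27924 + (-3 + 6*77)) = √(27924 + (-3 + 462)) = √(27924 + 459) = √28383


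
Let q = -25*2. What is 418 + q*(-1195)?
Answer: 60168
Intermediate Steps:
q = -50
418 + q*(-1195) = 418 - 50*(-1195) = 418 + 59750 = 60168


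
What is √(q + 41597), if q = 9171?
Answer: 4*√3173 ≈ 225.32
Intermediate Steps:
√(q + 41597) = √(9171 + 41597) = √50768 = 4*√3173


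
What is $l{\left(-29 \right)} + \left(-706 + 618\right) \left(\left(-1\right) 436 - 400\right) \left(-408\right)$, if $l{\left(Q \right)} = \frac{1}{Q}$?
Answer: $- \frac{870456577}{29} \approx -3.0016 \cdot 10^{7}$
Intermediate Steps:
$l{\left(-29 \right)} + \left(-706 + 618\right) \left(\left(-1\right) 436 - 400\right) \left(-408\right) = \frac{1}{-29} + \left(-706 + 618\right) \left(\left(-1\right) 436 - 400\right) \left(-408\right) = - \frac{1}{29} + - 88 \left(-436 - 400\right) \left(-408\right) = - \frac{1}{29} + \left(-88\right) \left(-836\right) \left(-408\right) = - \frac{1}{29} + 73568 \left(-408\right) = - \frac{1}{29} - 30015744 = - \frac{870456577}{29}$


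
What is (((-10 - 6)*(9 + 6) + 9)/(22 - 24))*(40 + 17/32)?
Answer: 299607/64 ≈ 4681.4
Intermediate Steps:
(((-10 - 6)*(9 + 6) + 9)/(22 - 24))*(40 + 17/32) = ((-16*15 + 9)/(-2))*(40 + 17*(1/32)) = ((-240 + 9)*(-1/2))*(40 + 17/32) = -231*(-1/2)*(1297/32) = (231/2)*(1297/32) = 299607/64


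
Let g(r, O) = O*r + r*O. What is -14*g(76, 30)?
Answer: -63840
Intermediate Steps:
g(r, O) = 2*O*r (g(r, O) = O*r + O*r = 2*O*r)
-14*g(76, 30) = -28*30*76 = -14*4560 = -63840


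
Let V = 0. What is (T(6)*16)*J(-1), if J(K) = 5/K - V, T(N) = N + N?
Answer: -960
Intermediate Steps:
T(N) = 2*N
J(K) = 5/K (J(K) = 5/K - 1*0 = 5/K + 0 = 5/K)
(T(6)*16)*J(-1) = ((2*6)*16)*(5/(-1)) = (12*16)*(5*(-1)) = 192*(-5) = -960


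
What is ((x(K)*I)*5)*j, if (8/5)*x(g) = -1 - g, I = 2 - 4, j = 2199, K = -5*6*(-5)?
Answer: 8301225/4 ≈ 2.0753e+6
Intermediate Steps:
K = 150 (K = -30*(-5) = 150)
I = -2
x(g) = -5/8 - 5*g/8 (x(g) = 5*(-1 - g)/8 = -5/8 - 5*g/8)
((x(K)*I)*5)*j = (((-5/8 - 5/8*150)*(-2))*5)*2199 = (((-5/8 - 375/4)*(-2))*5)*2199 = (-755/8*(-2)*5)*2199 = ((755/4)*5)*2199 = (3775/4)*2199 = 8301225/4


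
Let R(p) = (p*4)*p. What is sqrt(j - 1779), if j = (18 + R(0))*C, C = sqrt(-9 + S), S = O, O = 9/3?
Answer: sqrt(-1779 + 18*I*sqrt(6)) ≈ 0.5226 + 42.181*I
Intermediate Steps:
O = 3 (O = 9*(1/3) = 3)
S = 3
R(p) = 4*p**2 (R(p) = (4*p)*p = 4*p**2)
C = I*sqrt(6) (C = sqrt(-9 + 3) = sqrt(-6) = I*sqrt(6) ≈ 2.4495*I)
j = 18*I*sqrt(6) (j = (18 + 4*0**2)*(I*sqrt(6)) = (18 + 4*0)*(I*sqrt(6)) = (18 + 0)*(I*sqrt(6)) = 18*(I*sqrt(6)) = 18*I*sqrt(6) ≈ 44.091*I)
sqrt(j - 1779) = sqrt(18*I*sqrt(6) - 1779) = sqrt(-1779 + 18*I*sqrt(6))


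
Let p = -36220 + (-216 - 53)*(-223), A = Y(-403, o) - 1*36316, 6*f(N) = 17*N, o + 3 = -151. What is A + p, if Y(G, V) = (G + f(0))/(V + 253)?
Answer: -1242754/99 ≈ -12553.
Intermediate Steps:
o = -154 (o = -3 - 151 = -154)
f(N) = 17*N/6 (f(N) = (17*N)/6 = 17*N/6)
Y(G, V) = G/(253 + V) (Y(G, V) = (G + (17/6)*0)/(V + 253) = (G + 0)/(253 + V) = G/(253 + V))
A = -3595687/99 (A = -403/(253 - 154) - 1*36316 = -403/99 - 36316 = -3595687/99 ≈ -36320.)
p = 23767 (p = -36220 - 269*(-223) = -36220 + 59987 = 23767)
A + p = -3595687/99 + 23767 = -1242754/99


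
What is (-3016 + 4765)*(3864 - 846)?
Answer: 5278482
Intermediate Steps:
(-3016 + 4765)*(3864 - 846) = 1749*3018 = 5278482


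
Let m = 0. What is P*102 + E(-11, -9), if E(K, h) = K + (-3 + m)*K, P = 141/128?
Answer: 8599/64 ≈ 134.36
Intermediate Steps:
P = 141/128 (P = 141*(1/128) = 141/128 ≈ 1.1016)
E(K, h) = -2*K (E(K, h) = K + (-3 + 0)*K = K - 3*K = -2*K)
P*102 + E(-11, -9) = (141/128)*102 - 2*(-11) = 7191/64 + 22 = 8599/64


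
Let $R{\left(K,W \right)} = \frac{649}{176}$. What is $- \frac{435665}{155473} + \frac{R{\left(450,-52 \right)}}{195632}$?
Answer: $- \frac{1363671071573}{486647902976} \approx -2.8022$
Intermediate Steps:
$R{\left(K,W \right)} = \frac{59}{16}$ ($R{\left(K,W \right)} = 649 \cdot \frac{1}{176} = \frac{59}{16}$)
$- \frac{435665}{155473} + \frac{R{\left(450,-52 \right)}}{195632} = - \frac{435665}{155473} + \frac{59}{16 \cdot 195632} = \left(-435665\right) \frac{1}{155473} + \frac{59}{16} \cdot \frac{1}{195632} = - \frac{435665}{155473} + \frac{59}{3130112} = - \frac{1363671071573}{486647902976}$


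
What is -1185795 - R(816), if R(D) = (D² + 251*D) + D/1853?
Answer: -224154951/109 ≈ -2.0565e+6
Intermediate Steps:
R(D) = D² + 465104*D/1853 (R(D) = (D² + 251*D) + D*(1/1853) = (D² + 251*D) + D/1853 = D² + 465104*D/1853)
-1185795 - R(816) = -1185795 - 816*(465104 + 1853*816)/1853 = -1185795 - 816*(465104 + 1512048)/1853 = -1185795 - 816*1977152/1853 = -1185795 - 1*94903296/109 = -1185795 - 94903296/109 = -224154951/109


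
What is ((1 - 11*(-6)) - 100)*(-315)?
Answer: 10395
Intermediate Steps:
((1 - 11*(-6)) - 100)*(-315) = ((1 + 66) - 100)*(-315) = (67 - 100)*(-315) = -33*(-315) = 10395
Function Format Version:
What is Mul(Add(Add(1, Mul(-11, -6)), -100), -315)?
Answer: 10395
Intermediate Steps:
Mul(Add(Add(1, Mul(-11, -6)), -100), -315) = Mul(Add(Add(1, 66), -100), -315) = Mul(Add(67, -100), -315) = Mul(-33, -315) = 10395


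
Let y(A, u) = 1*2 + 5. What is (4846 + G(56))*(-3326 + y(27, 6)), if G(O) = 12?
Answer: -16123702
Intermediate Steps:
y(A, u) = 7 (y(A, u) = 2 + 5 = 7)
(4846 + G(56))*(-3326 + y(27, 6)) = (4846 + 12)*(-3326 + 7) = 4858*(-3319) = -16123702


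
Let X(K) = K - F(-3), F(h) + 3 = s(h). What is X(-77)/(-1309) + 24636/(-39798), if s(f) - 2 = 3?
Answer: -440977/789327 ≈ -0.55867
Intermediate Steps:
s(f) = 5 (s(f) = 2 + 3 = 5)
F(h) = 2 (F(h) = -3 + 5 = 2)
X(K) = -2 + K (X(K) = K - 1*2 = K - 2 = -2 + K)
X(-77)/(-1309) + 24636/(-39798) = (-2 - 77)/(-1309) + 24636/(-39798) = -79*(-1/1309) + 24636*(-1/39798) = 79/1309 - 4106/6633 = -440977/789327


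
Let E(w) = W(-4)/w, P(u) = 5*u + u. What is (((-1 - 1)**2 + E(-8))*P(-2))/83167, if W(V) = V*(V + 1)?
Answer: -30/83167 ≈ -0.00036072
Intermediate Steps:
W(V) = V*(1 + V)
P(u) = 6*u
E(w) = 12/w (E(w) = (-4*(1 - 4))/w = (-4*(-3))/w = 12/w)
(((-1 - 1)**2 + E(-8))*P(-2))/83167 = (((-1 - 1)**2 + 12/(-8))*(6*(-2)))/83167 = (((-2)**2 + 12*(-1/8))*(-12))*(1/83167) = ((4 - 3/2)*(-12))*(1/83167) = ((5/2)*(-12))*(1/83167) = -30*1/83167 = -30/83167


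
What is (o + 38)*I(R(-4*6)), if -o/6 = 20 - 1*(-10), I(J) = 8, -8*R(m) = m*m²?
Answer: -1136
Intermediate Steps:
R(m) = -m³/8 (R(m) = -m*m²/8 = -m³/8)
o = -180 (o = -6*(20 - 1*(-10)) = -6*(20 + 10) = -6*30 = -180)
(o + 38)*I(R(-4*6)) = (-180 + 38)*8 = -142*8 = -1136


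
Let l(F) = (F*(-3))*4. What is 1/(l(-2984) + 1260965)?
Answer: 1/1296773 ≈ 7.7115e-7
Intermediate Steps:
l(F) = -12*F (l(F) = -3*F*4 = -12*F)
1/(l(-2984) + 1260965) = 1/(-12*(-2984) + 1260965) = 1/(35808 + 1260965) = 1/1296773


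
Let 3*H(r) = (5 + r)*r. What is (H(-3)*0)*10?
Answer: 0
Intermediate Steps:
H(r) = r*(5 + r)/3 (H(r) = ((5 + r)*r)/3 = (r*(5 + r))/3 = r*(5 + r)/3)
(H(-3)*0)*10 = (((⅓)*(-3)*(5 - 3))*0)*10 = (((⅓)*(-3)*2)*0)*10 = -2*0*10 = 0*10 = 0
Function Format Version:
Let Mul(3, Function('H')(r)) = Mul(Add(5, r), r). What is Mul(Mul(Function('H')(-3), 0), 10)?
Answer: 0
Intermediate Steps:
Function('H')(r) = Mul(Rational(1, 3), r, Add(5, r)) (Function('H')(r) = Mul(Rational(1, 3), Mul(Add(5, r), r)) = Mul(Rational(1, 3), Mul(r, Add(5, r))) = Mul(Rational(1, 3), r, Add(5, r)))
Mul(Mul(Function('H')(-3), 0), 10) = Mul(Mul(Mul(Rational(1, 3), -3, Add(5, -3)), 0), 10) = Mul(Mul(Mul(Rational(1, 3), -3, 2), 0), 10) = Mul(Mul(-2, 0), 10) = Mul(0, 10) = 0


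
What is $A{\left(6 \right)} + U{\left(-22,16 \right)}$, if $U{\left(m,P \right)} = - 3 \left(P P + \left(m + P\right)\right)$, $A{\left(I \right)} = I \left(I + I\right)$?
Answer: $-678$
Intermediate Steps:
$A{\left(I \right)} = 2 I^{2}$ ($A{\left(I \right)} = I 2 I = 2 I^{2}$)
$U{\left(m,P \right)} = - 3 P - 3 m - 3 P^{2}$ ($U{\left(m,P \right)} = - 3 \left(P^{2} + \left(P + m\right)\right) = - 3 \left(P + m + P^{2}\right) = - 3 P - 3 m - 3 P^{2}$)
$A{\left(6 \right)} + U{\left(-22,16 \right)} = 2 \cdot 6^{2} - \left(-18 + 768\right) = 2 \cdot 36 - 750 = 72 - 750 = -678$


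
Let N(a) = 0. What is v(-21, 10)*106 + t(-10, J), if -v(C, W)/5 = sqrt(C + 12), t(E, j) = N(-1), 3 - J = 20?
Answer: -1590*I ≈ -1590.0*I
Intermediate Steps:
J = -17 (J = 3 - 1*20 = 3 - 20 = -17)
t(E, j) = 0
v(C, W) = -5*sqrt(12 + C) (v(C, W) = -5*sqrt(C + 12) = -5*sqrt(12 + C))
v(-21, 10)*106 + t(-10, J) = -5*sqrt(12 - 21)*106 + 0 = -15*I*106 + 0 = -1590*I + 0 = -1590*I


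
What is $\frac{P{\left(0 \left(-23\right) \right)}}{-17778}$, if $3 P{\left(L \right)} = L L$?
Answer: $0$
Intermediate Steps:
$P{\left(L \right)} = \frac{L^{2}}{3}$ ($P{\left(L \right)} = \frac{L L}{3} = \frac{L^{2}}{3}$)
$\frac{P{\left(0 \left(-23\right) \right)}}{-17778} = \frac{\frac{1}{3} \left(0 \left(-23\right)\right)^{2}}{-17778} = \frac{0^{2}}{3} \left(- \frac{1}{17778}\right) = \frac{1}{3} \cdot 0 \left(- \frac{1}{17778}\right) = 0 \left(- \frac{1}{17778}\right) = 0$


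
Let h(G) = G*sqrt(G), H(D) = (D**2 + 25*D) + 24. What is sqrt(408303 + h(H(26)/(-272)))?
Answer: 3*sqrt(839108032 - 2250*I*sqrt(102))/136 ≈ 638.99 - 0.0086522*I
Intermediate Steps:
H(D) = 24 + D**2 + 25*D
h(G) = G**(3/2)
sqrt(408303 + h(H(26)/(-272))) = sqrt(408303 + ((24 + 26**2 + 25*26)/(-272))**(3/2)) = sqrt(408303 + ((24 + 676 + 650)*(-1/272))**(3/2)) = sqrt(408303 + (1350*(-1/272))**(3/2)) = sqrt(408303 + (-675/136)**(3/2)) = sqrt(408303 - 10125*I*sqrt(102)/9248)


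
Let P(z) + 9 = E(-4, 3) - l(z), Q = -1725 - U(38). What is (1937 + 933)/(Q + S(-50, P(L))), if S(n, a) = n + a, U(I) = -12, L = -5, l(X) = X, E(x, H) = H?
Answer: -205/126 ≈ -1.6270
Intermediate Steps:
Q = -1713 (Q = -1725 - 1*(-12) = -1725 + 12 = -1713)
P(z) = -6 - z (P(z) = -9 + (3 - z) = -6 - z)
S(n, a) = a + n
(1937 + 933)/(Q + S(-50, P(L))) = (1937 + 933)/(-1713 + ((-6 - 1*(-5)) - 50)) = 2870/(-1713 + ((-6 + 5) - 50)) = 2870/(-1713 + (-1 - 50)) = 2870/(-1713 - 51) = 2870/(-1764) = 2870*(-1/1764) = -205/126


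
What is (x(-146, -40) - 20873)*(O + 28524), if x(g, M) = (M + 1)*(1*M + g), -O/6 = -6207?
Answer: -895667154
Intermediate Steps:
O = 37242 (O = -6*(-6207) = 37242)
x(g, M) = (1 + M)*(M + g)
(x(-146, -40) - 20873)*(O + 28524) = ((-40 - 146 + (-40)² - 40*(-146)) - 20873)*(37242 + 28524) = ((-40 - 146 + 1600 + 5840) - 20873)*65766 = (7254 - 20873)*65766 = -13619*65766 = -895667154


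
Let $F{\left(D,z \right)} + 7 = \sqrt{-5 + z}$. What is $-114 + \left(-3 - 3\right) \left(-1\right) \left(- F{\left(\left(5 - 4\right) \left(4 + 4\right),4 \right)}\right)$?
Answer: $-72 - 6 i \approx -72.0 - 6.0 i$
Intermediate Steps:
$F{\left(D,z \right)} = -7 + \sqrt{-5 + z}$
$-114 + \left(-3 - 3\right) \left(-1\right) \left(- F{\left(\left(5 - 4\right) \left(4 + 4\right),4 \right)}\right) = -114 + \left(-3 - 3\right) \left(-1\right) \left(- (-7 + \sqrt{-5 + 4})\right) = -114 + \left(-6\right) \left(-1\right) \left(- (-7 + \sqrt{-1})\right) = -114 + 6 \left(- (-7 + i)\right) = -114 + 6 \left(7 - i\right) = -114 + \left(42 - 6 i\right) = -72 - 6 i$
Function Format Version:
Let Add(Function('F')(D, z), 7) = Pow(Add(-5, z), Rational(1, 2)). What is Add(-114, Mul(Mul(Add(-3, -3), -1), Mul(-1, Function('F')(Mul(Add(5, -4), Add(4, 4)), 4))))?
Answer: Add(-72, Mul(-6, I)) ≈ Add(-72.000, Mul(-6.0000, I))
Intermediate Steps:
Function('F')(D, z) = Add(-7, Pow(Add(-5, z), Rational(1, 2)))
Add(-114, Mul(Mul(Add(-3, -3), -1), Mul(-1, Function('F')(Mul(Add(5, -4), Add(4, 4)), 4)))) = Add(-114, Mul(Mul(Add(-3, -3), -1), Mul(-1, Add(-7, Pow(Add(-5, 4), Rational(1, 2)))))) = Add(-114, Mul(Mul(-6, -1), Mul(-1, Add(-7, Pow(-1, Rational(1, 2)))))) = Add(-114, Mul(6, Mul(-1, Add(-7, I)))) = Add(-114, Mul(6, Add(7, Mul(-1, I)))) = Add(-114, Add(42, Mul(-6, I))) = Add(-72, Mul(-6, I))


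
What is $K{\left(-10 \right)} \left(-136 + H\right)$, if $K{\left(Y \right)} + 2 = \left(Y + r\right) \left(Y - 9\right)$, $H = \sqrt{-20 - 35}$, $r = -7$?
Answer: $-43656 + 321 i \sqrt{55} \approx -43656.0 + 2380.6 i$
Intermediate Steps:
$H = i \sqrt{55}$ ($H = \sqrt{-55} = i \sqrt{55} \approx 7.4162 i$)
$K{\left(Y \right)} = -2 + \left(-9 + Y\right) \left(-7 + Y\right)$ ($K{\left(Y \right)} = -2 + \left(Y - 7\right) \left(Y - 9\right) = -2 + \left(-7 + Y\right) \left(-9 + Y\right) = -2 + \left(-9 + Y\right) \left(-7 + Y\right)$)
$K{\left(-10 \right)} \left(-136 + H\right) = \left(61 + \left(-10\right)^{2} - -160\right) \left(-136 + i \sqrt{55}\right) = \left(61 + 100 + 160\right) \left(-136 + i \sqrt{55}\right) = 321 \left(-136 + i \sqrt{55}\right) = -43656 + 321 i \sqrt{55}$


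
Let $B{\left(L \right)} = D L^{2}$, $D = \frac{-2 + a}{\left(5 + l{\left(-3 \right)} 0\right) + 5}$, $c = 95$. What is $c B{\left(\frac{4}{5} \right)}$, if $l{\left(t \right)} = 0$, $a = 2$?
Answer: $0$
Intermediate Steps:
$D = 0$ ($D = \frac{-2 + 2}{\left(5 + 0 \cdot 0\right) + 5} = \frac{0}{\left(5 + 0\right) + 5} = \frac{0}{5 + 5} = \frac{0}{10} = 0 \cdot \frac{1}{10} = 0$)
$B{\left(L \right)} = 0$ ($B{\left(L \right)} = 0 L^{2} = 0$)
$c B{\left(\frac{4}{5} \right)} = 95 \cdot 0 = 0$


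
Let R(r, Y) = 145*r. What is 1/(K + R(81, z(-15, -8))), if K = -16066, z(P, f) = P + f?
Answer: -1/4321 ≈ -0.00023143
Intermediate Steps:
1/(K + R(81, z(-15, -8))) = 1/(-16066 + 145*81) = 1/(-16066 + 11745) = 1/(-4321) = -1/4321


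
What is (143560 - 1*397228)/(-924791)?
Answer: 253668/924791 ≈ 0.27430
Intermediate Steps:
(143560 - 1*397228)/(-924791) = (143560 - 397228)*(-1/924791) = -253668*(-1/924791) = 253668/924791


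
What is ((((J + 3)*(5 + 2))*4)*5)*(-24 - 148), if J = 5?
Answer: -192640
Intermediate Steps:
((((J + 3)*(5 + 2))*4)*5)*(-24 - 148) = ((((5 + 3)*(5 + 2))*4)*5)*(-24 - 148) = (((8*7)*4)*5)*(-172) = ((56*4)*5)*(-172) = (224*5)*(-172) = 1120*(-172) = -192640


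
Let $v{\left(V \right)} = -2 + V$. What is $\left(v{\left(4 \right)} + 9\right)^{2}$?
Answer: $121$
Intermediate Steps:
$\left(v{\left(4 \right)} + 9\right)^{2} = \left(\left(-2 + 4\right) + 9\right)^{2} = \left(2 + 9\right)^{2} = 11^{2} = 121$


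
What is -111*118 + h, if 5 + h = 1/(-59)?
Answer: -773078/59 ≈ -13103.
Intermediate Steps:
h = -296/59 (h = -5 + 1/(-59) = -5 - 1/59 = -296/59 ≈ -5.0170)
-111*118 + h = -111*118 - 296/59 = -13098 - 296/59 = -773078/59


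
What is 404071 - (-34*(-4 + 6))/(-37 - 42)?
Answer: 31921541/79 ≈ 4.0407e+5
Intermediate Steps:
404071 - (-34*(-4 + 6))/(-37 - 42) = 404071 - (-68)/(-79) = 404071 - (-34*2)*(-1)/79 = 404071 - (-68)*(-1)/79 = 404071 - 1*68/79 = 404071 - 68/79 = 31921541/79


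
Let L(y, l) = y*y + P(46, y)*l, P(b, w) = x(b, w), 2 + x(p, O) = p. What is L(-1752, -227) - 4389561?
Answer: -1330045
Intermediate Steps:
x(p, O) = -2 + p
P(b, w) = -2 + b
L(y, l) = y² + 44*l (L(y, l) = y*y + (-2 + 46)*l = y² + 44*l)
L(-1752, -227) - 4389561 = ((-1752)² + 44*(-227)) - 4389561 = (3069504 - 9988) - 4389561 = 3059516 - 4389561 = -1330045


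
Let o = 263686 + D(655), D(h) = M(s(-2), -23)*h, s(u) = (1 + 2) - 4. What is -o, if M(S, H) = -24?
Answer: -247966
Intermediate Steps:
s(u) = -1 (s(u) = 3 - 4 = -1)
D(h) = -24*h
o = 247966 (o = 263686 - 24*655 = 263686 - 15720 = 247966)
-o = -1*247966 = -247966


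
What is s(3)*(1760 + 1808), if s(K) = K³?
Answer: 96336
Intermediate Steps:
s(3)*(1760 + 1808) = 3³*(1760 + 1808) = 27*3568 = 96336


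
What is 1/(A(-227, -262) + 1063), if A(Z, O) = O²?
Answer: 1/69707 ≈ 1.4346e-5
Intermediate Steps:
1/(A(-227, -262) + 1063) = 1/((-262)² + 1063) = 1/(68644 + 1063) = 1/69707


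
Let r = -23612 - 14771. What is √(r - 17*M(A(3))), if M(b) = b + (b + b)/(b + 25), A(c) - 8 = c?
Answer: I*√1388894/6 ≈ 196.42*I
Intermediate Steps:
r = -38383
A(c) = 8 + c
M(b) = b + 2*b/(25 + b) (M(b) = b + (2*b)/(25 + b) = b + 2*b/(25 + b))
√(r - 17*M(A(3))) = √(-38383 - 17*(8 + 3)*(27 + (8 + 3))/(25 + (8 + 3))) = √(-38383 - 187*(27 + 11)/(25 + 11)) = √(-38383 - 187*38/36) = √(-38383 - 17*209/18) = √(-38383 - 3553/18) = √(-694447/18) = I*√1388894/6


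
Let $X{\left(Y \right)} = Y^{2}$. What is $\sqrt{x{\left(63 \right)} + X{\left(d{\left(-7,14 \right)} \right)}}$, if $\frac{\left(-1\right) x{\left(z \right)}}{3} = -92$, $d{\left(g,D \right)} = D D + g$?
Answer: $13 \sqrt{213} \approx 189.73$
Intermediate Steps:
$d{\left(g,D \right)} = g + D^{2}$ ($d{\left(g,D \right)} = D^{2} + g = g + D^{2}$)
$x{\left(z \right)} = 276$ ($x{\left(z \right)} = \left(-3\right) \left(-92\right) = 276$)
$\sqrt{x{\left(63 \right)} + X{\left(d{\left(-7,14 \right)} \right)}} = \sqrt{276 + \left(-7 + 14^{2}\right)^{2}} = \sqrt{276 + \left(-7 + 196\right)^{2}} = \sqrt{276 + 189^{2}} = \sqrt{276 + 35721} = \sqrt{35997} = 13 \sqrt{213}$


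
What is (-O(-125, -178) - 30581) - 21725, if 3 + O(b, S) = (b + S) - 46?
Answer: -51954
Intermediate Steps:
O(b, S) = -49 + S + b (O(b, S) = -3 + ((b + S) - 46) = -3 + ((S + b) - 46) = -3 + (-46 + S + b) = -49 + S + b)
(-O(-125, -178) - 30581) - 21725 = (-(-49 - 178 - 125) - 30581) - 21725 = (-1*(-352) - 30581) - 21725 = (352 - 30581) - 21725 = -30229 - 21725 = -51954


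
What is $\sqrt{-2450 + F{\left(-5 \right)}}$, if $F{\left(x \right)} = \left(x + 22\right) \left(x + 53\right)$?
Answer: $i \sqrt{1634} \approx 40.423 i$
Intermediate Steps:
$F{\left(x \right)} = \left(22 + x\right) \left(53 + x\right)$
$\sqrt{-2450 + F{\left(-5 \right)}} = \sqrt{-2450 + \left(1166 + \left(-5\right)^{2} + 75 \left(-5\right)\right)} = \sqrt{-2450 + \left(1166 + 25 - 375\right)} = \sqrt{-2450 + 816} = \sqrt{-1634} = i \sqrt{1634}$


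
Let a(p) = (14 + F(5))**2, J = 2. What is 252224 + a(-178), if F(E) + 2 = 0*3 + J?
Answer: 252420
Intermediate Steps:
F(E) = 0 (F(E) = -2 + (0*3 + 2) = -2 + (0 + 2) = -2 + 2 = 0)
a(p) = 196 (a(p) = (14 + 0)**2 = 14**2 = 196)
252224 + a(-178) = 252224 + 196 = 252420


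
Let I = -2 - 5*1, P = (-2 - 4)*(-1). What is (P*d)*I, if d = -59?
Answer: 2478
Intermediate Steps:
P = 6 (P = -6*(-1) = 6)
I = -7 (I = -2 - 5 = -7)
(P*d)*I = (6*(-59))*(-7) = -354*(-7) = 2478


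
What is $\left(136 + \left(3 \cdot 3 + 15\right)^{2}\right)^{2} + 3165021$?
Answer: $3671965$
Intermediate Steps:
$\left(136 + \left(3 \cdot 3 + 15\right)^{2}\right)^{2} + 3165021 = \left(136 + \left(9 + 15\right)^{2}\right)^{2} + 3165021 = \left(136 + 24^{2}\right)^{2} + 3165021 = \left(136 + 576\right)^{2} + 3165021 = 712^{2} + 3165021 = 506944 + 3165021 = 3671965$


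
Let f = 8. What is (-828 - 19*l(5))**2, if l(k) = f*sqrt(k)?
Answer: 801104 + 251712*sqrt(5) ≈ 1.3640e+6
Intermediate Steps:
l(k) = 8*sqrt(k)
(-828 - 19*l(5))**2 = (-828 - 152*sqrt(5))**2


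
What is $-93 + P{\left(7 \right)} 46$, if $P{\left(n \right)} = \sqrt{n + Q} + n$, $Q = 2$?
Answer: $367$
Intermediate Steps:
$P{\left(n \right)} = n + \sqrt{2 + n}$ ($P{\left(n \right)} = \sqrt{n + 2} + n = \sqrt{2 + n} + n = n + \sqrt{2 + n}$)
$-93 + P{\left(7 \right)} 46 = -93 + \left(7 + \sqrt{2 + 7}\right) 46 = -93 + \left(7 + \sqrt{9}\right) 46 = -93 + \left(7 + 3\right) 46 = -93 + 10 \cdot 46 = -93 + 460 = 367$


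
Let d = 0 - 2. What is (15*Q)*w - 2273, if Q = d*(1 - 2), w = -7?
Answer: -2483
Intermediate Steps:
d = -2
Q = 2 (Q = -2*(1 - 2) = -2*(-1) = 2)
(15*Q)*w - 2273 = (15*2)*(-7) - 2273 = 30*(-7) - 2273 = -210 - 2273 = -2483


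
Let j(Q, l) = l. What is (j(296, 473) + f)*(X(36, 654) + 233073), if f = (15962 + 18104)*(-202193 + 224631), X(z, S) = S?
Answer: 178654697220987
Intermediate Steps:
f = 764372908 (f = 34066*22438 = 764372908)
(j(296, 473) + f)*(X(36, 654) + 233073) = (473 + 764372908)*(654 + 233073) = 764373381*233727 = 178654697220987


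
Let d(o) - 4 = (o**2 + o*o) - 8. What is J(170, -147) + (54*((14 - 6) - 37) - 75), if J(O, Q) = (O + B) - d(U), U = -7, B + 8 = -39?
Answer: -1612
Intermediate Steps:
B = -47 (B = -8 - 39 = -47)
d(o) = -4 + 2*o**2 (d(o) = 4 + ((o**2 + o*o) - 8) = 4 + ((o**2 + o**2) - 8) = 4 + (2*o**2 - 8) = 4 + (-8 + 2*o**2) = -4 + 2*o**2)
J(O, Q) = -141 + O (J(O, Q) = (O - 47) - (-4 + 2*(-7)**2) = (-47 + O) - (-4 + 2*49) = (-47 + O) - (-4 + 98) = (-47 + O) - 1*94 = (-47 + O) - 94 = -141 + O)
J(170, -147) + (54*((14 - 6) - 37) - 75) = (-141 + 170) + (54*((14 - 6) - 37) - 75) = 29 + (54*(8 - 37) - 75) = 29 + (54*(-29) - 75) = 29 + (-1566 - 75) = 29 - 1641 = -1612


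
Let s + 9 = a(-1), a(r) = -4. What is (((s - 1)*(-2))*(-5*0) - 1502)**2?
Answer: 2256004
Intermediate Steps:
s = -13 (s = -9 - 4 = -13)
(((s - 1)*(-2))*(-5*0) - 1502)**2 = (((-13 - 1)*(-2))*(-5*0) - 1502)**2 = (-14*(-2)*0 - 1502)**2 = (28*0 - 1502)**2 = (0 - 1502)**2 = (-1502)**2 = 2256004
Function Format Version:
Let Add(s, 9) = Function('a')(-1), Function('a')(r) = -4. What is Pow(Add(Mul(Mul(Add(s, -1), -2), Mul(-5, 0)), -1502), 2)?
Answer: 2256004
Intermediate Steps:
s = -13 (s = Add(-9, -4) = -13)
Pow(Add(Mul(Mul(Add(s, -1), -2), Mul(-5, 0)), -1502), 2) = Pow(Add(Mul(Mul(Add(-13, -1), -2), Mul(-5, 0)), -1502), 2) = Pow(Add(Mul(Mul(-14, -2), 0), -1502), 2) = Pow(Add(Mul(28, 0), -1502), 2) = Pow(Add(0, -1502), 2) = Pow(-1502, 2) = 2256004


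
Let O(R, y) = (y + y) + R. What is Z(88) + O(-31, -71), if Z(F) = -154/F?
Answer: -699/4 ≈ -174.75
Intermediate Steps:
O(R, y) = R + 2*y (O(R, y) = 2*y + R = R + 2*y)
Z(88) + O(-31, -71) = -154/88 + (-31 + 2*(-71)) = -154*1/88 + (-31 - 142) = -7/4 - 173 = -699/4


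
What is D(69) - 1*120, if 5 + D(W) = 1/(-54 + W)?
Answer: -1874/15 ≈ -124.93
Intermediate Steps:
D(W) = -5 + 1/(-54 + W)
D(69) - 1*120 = (271 - 5*69)/(-54 + 69) - 1*120 = (271 - 345)/15 - 120 = (1/15)*(-74) - 120 = -74/15 - 120 = -1874/15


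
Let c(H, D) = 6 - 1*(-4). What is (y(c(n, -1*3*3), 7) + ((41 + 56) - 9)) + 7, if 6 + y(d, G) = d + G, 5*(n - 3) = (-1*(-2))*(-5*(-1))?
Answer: 106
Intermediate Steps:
n = 5 (n = 3 + ((-1*(-2))*(-5*(-1)))/5 = 3 + (2*5)/5 = 3 + (1/5)*10 = 3 + 2 = 5)
c(H, D) = 10 (c(H, D) = 6 + 4 = 10)
y(d, G) = -6 + G + d (y(d, G) = -6 + (d + G) = -6 + (G + d) = -6 + G + d)
(y(c(n, -1*3*3), 7) + ((41 + 56) - 9)) + 7 = ((-6 + 7 + 10) + ((41 + 56) - 9)) + 7 = (11 + (97 - 9)) + 7 = (11 + 88) + 7 = 99 + 7 = 106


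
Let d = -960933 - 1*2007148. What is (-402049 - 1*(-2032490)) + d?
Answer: -1337640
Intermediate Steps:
d = -2968081 (d = -960933 - 2007148 = -2968081)
(-402049 - 1*(-2032490)) + d = (-402049 - 1*(-2032490)) - 2968081 = (-402049 + 2032490) - 2968081 = 1630441 - 2968081 = -1337640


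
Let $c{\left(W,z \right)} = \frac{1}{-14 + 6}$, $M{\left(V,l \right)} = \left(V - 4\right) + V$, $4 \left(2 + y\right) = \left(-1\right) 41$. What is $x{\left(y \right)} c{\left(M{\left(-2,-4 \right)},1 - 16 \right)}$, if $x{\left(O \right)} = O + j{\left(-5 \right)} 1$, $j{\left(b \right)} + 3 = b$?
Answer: $\frac{81}{32} \approx 2.5313$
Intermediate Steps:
$j{\left(b \right)} = -3 + b$
$y = - \frac{49}{4}$ ($y = -2 + \frac{\left(-1\right) 41}{4} = -2 + \frac{1}{4} \left(-41\right) = -2 - \frac{41}{4} = - \frac{49}{4} \approx -12.25$)
$M{\left(V,l \right)} = -4 + 2 V$ ($M{\left(V,l \right)} = \left(-4 + V\right) + V = -4 + 2 V$)
$x{\left(O \right)} = -8 + O$ ($x{\left(O \right)} = O + \left(-3 - 5\right) 1 = O - 8 = -8 + O$)
$c{\left(W,z \right)} = - \frac{1}{8}$ ($c{\left(W,z \right)} = \frac{1}{-8} = - \frac{1}{8}$)
$x{\left(y \right)} c{\left(M{\left(-2,-4 \right)},1 - 16 \right)} = \left(-8 - \frac{49}{4}\right) \left(- \frac{1}{8}\right) = \left(- \frac{81}{4}\right) \left(- \frac{1}{8}\right) = \frac{81}{32}$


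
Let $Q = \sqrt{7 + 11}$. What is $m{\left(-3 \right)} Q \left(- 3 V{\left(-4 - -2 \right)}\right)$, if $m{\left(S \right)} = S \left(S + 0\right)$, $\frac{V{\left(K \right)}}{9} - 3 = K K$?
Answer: $- 5103 \sqrt{2} \approx -7216.7$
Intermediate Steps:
$V{\left(K \right)} = 27 + 9 K^{2}$ ($V{\left(K \right)} = 27 + 9 K K = 27 + 9 K^{2}$)
$m{\left(S \right)} = S^{2}$ ($m{\left(S \right)} = S S = S^{2}$)
$Q = 3 \sqrt{2}$ ($Q = \sqrt{18} = 3 \sqrt{2} \approx 4.2426$)
$m{\left(-3 \right)} Q \left(- 3 V{\left(-4 - -2 \right)}\right) = \left(-3\right)^{2} \cdot 3 \sqrt{2} \left(- 3 \left(27 + 9 \left(-4 - -2\right)^{2}\right)\right) = 9 \cdot 3 \sqrt{2} \left(- 3 \left(27 + 9 \left(-4 + 2\right)^{2}\right)\right) = 27 \sqrt{2} \left(- 3 \left(27 + 9 \left(-2\right)^{2}\right)\right) = 27 \sqrt{2} \left(- 3 \left(27 + 9 \cdot 4\right)\right) = 27 \sqrt{2} \left(- 3 \left(27 + 36\right)\right) = 27 \sqrt{2} \left(\left(-3\right) 63\right) = 27 \sqrt{2} \left(-189\right) = - 5103 \sqrt{2}$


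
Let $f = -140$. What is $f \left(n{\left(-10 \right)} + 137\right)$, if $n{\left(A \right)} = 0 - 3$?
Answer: $-18760$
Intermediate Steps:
$n{\left(A \right)} = -3$
$f \left(n{\left(-10 \right)} + 137\right) = - 140 \left(-3 + 137\right) = \left(-140\right) 134 = -18760$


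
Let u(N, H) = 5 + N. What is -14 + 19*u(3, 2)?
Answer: 138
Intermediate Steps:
-14 + 19*u(3, 2) = -14 + 19*(5 + 3) = -14 + 19*8 = -14 + 152 = 138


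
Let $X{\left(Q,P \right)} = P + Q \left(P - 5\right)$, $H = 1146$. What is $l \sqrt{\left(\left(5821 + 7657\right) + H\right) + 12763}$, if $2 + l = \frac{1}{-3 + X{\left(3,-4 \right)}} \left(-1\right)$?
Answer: $- \frac{201 \sqrt{3043}}{34} \approx -326.11$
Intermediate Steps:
$X{\left(Q,P \right)} = P + Q \left(-5 + P\right)$
$l = - \frac{67}{34}$ ($l = -2 + \frac{1}{-3 - 31} \left(-1\right) = -2 + \frac{1}{-34} \left(-1\right) = -2 - - \frac{1}{34} = -2 + \frac{1}{34} = - \frac{67}{34} \approx -1.9706$)
$l \sqrt{\left(\left(5821 + 7657\right) + H\right) + 12763} = - \frac{67 \sqrt{\left(\left(5821 + 7657\right) + 1146\right) + 12763}}{34} = - \frac{67 \sqrt{\left(13478 + 1146\right) + 12763}}{34} = - \frac{67 \sqrt{14624 + 12763}}{34} = - \frac{67 \sqrt{27387}}{34} = - \frac{67 \cdot 3 \sqrt{3043}}{34} = - \frac{201 \sqrt{3043}}{34}$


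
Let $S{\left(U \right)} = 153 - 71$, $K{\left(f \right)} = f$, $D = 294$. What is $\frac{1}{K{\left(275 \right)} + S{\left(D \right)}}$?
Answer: $\frac{1}{357} \approx 0.0028011$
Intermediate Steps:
$S{\left(U \right)} = 82$
$\frac{1}{K{\left(275 \right)} + S{\left(D \right)}} = \frac{1}{275 + 82} = \frac{1}{357}$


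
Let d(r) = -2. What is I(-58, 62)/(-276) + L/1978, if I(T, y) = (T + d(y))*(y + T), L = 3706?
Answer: 2713/989 ≈ 2.7432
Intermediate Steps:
I(T, y) = (-2 + T)*(T + y) (I(T, y) = (T - 2)*(y + T) = (-2 + T)*(T + y))
I(-58, 62)/(-276) + L/1978 = ((-58)² - 2*(-58) - 2*62 - 58*62)/(-276) + 3706/1978 = (3364 + 116 - 124 - 3596)*(-1/276) + 3706*(1/1978) = -240*(-1/276) + 1853/989 = 20/23 + 1853/989 = 2713/989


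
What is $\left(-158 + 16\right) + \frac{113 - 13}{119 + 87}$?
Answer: $- \frac{14576}{103} \approx -141.51$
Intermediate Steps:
$\left(-158 + 16\right) + \frac{113 - 13}{119 + 87} = -142 + \frac{100}{206} = -142 + 100 \cdot \frac{1}{206} = -142 + \frac{50}{103} = - \frac{14576}{103}$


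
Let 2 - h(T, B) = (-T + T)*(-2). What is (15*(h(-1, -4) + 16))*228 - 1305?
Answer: 60255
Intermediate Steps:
h(T, B) = 2 (h(T, B) = 2 - (-T + T)*(-2) = 2 - 0*(-2) = 2 - 1*0 = 2 + 0 = 2)
(15*(h(-1, -4) + 16))*228 - 1305 = (15*(2 + 16))*228 - 1305 = (15*18)*228 - 1305 = 270*228 - 1305 = 61560 - 1305 = 60255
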